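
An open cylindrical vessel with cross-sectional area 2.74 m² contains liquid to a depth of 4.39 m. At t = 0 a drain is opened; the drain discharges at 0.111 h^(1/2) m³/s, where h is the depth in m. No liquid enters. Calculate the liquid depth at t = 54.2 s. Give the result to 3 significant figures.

With no inflow, A dh/dt = −0.111 √h.
∫ h^(−1/2) dh = −(0.111/A) ∫ dt, giving 2√h = 2√h₀ − (0.111/A) t.
√h = √4.39 − 0.111·54.2/(2·2.74) = 2.0952 − 1.0978 = 0.99739.
h = 0.99739² = 0.99478 m.

0.995 m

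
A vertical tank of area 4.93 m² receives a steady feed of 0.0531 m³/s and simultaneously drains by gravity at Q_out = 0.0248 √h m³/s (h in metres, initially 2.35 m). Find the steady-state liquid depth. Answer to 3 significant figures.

Level balance: A dh/dt = 0.0531 − 0.0248 √h. Setting dh/dt = 0:
Q_in = 0.0248 √h_ss ⇒ √h_ss = 0.0531/0.0248 = 2.1411.
h_ss = 2.1411² = 4.5844 m. (Since h₀ = 2.35 m < h_ss, the level will rise toward this value.)

4.58 m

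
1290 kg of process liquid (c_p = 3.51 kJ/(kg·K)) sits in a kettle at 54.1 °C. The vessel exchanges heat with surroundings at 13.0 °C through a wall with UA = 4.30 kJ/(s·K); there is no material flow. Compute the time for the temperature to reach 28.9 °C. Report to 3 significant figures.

1000 s

First-law balance (no shaft work): M c_p dT/dt = −UA(T − T_amb).
τ = M c_p/UA = 1053.0 s; T_ss = T_amb = 13.000 °C.
T(t) = T_ss + (T₀ − T_ss)e^(−t/τ); set T = 28.9:
t = −τ ln[(T − T_ss)/(T₀ − T_ss)] = −1053.0 · ln(0.38686) = 1000.0 s.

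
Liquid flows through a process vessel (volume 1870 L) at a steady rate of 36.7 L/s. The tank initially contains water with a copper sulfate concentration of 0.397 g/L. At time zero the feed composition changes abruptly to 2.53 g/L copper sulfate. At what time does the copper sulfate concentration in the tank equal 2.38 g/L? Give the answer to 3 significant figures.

Species balance: V dC/dt = Q(C_in − C) ⇒ τ = V/Q = 50.954 s.
C(t) = C_in + (C₀ − C_in) e^(−t/τ). Set C = 2.38 and solve for t:
e^(−t/τ) = (C − C_in)/(C₀ − C_in) = (2.38 − 2.53)/(0.397 − 2.53) = 0.070323
t = −τ ln(…) = 50.954 × 2.6546 = 135.26 s.

135 s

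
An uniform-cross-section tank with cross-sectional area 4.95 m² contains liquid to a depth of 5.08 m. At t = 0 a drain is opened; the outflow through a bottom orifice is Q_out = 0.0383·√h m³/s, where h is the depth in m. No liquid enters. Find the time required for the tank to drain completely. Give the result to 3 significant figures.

583 s

A dh/dt = −Q_out = −0.0383 √h.
∫ h^(−1/2) dh = −(0.0383/A) ∫ dt, giving 2√h = 2√h₀ − (0.0383/A) t.
Tank is empty when √h = 0: t_empty = 2A√h₀/0.0383.
t_empty = 2·4.95·√5.08/0.0383 = 9.9000·2.2539/0.0383 = 582.60 s.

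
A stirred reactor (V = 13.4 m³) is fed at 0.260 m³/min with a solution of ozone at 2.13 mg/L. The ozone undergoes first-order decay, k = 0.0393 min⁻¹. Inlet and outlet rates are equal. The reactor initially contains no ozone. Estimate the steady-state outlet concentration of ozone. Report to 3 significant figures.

Accumulation = in − out − consumed: V dC/dt = Q C_in − Q C − k V C.
At steady state: 0 = Q C_in − (Q + kV) C_ss, so C_ss = Q C_in/(Q + kV).
C_ss = 0.260·2.13/(0.260 + 0.0393·13.4) = 0.55380/0.78662 = 0.70402 mg/L.

0.704 mg/L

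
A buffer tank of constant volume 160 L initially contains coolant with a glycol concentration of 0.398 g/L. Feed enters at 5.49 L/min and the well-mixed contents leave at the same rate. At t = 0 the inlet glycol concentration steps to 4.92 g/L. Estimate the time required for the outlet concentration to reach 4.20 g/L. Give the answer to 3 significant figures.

Species balance: V dC/dt = Q(C_in − C) ⇒ τ = V/Q = 29.144 min.
C(t) = C_in + (C₀ − C_in) e^(−t/τ). Set C = 4.20 and solve for t:
e^(−t/τ) = (C − C_in)/(C₀ − C_in) = (4.20 − 4.92)/(0.398 − 4.92) = 0.15922
t = −τ ln(…) = 29.144 × 1.8375 = 53.551 min.

53.6 min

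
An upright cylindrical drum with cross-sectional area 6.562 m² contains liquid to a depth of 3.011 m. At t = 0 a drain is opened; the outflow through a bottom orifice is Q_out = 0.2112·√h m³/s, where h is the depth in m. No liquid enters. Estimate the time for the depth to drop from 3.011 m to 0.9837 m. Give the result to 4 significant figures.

46.20 s

With no inflow, A dh/dt = −0.2112 √h.
This is separable: 2 d(√h)/dt = −0.2112/A, so √h = √h₀ − (0.2112/(2A)) t.
t = 2A(√h₀ − √h)/0.2112 = 2·6.562·(√3.011 − √0.9837)/0.2112
  = 13.1240 × (1.73522 − 0.991817) / 0.2112 = 46.1954 s.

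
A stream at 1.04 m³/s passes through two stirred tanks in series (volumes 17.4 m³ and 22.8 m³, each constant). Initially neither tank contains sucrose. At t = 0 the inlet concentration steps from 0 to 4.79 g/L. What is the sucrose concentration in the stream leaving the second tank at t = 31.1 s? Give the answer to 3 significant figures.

Species balance on tank i: dCᵢ/dt = (Cᵢ₋₁ − Cᵢ)/τᵢ with τᵢ = Vᵢ/Q.
τ₁ = 17.4/1.04 = 16.731 s; τ₂ = 22.8/1.04 = 21.923 s.
Solving the cascade with C₁(0)=C₂(0)=0 gives C₂(t) = C_in[1 − (τ₁ e^(−t/τ₁) − τ₂ e^(−t/τ₂))/(τ₁ − τ₂)].
At t = 31.1: e^(−t/τ₁) = 0.15585, e^(−t/τ₂) = 0.24205.
C₂ = 4.79·[1 − (16.731·0.15585 − 21.923·0.24205)/(-5.1923)] = 4.79·0.48019 = 2.3001 g/L.

2.30 g/L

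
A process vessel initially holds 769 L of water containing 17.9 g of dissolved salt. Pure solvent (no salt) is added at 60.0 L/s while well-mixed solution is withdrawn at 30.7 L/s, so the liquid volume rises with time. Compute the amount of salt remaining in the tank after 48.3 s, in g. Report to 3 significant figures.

Total volume: dV/dt = Q_in − Q_out = 29.300 L/s, so V(t) = 769 + 29.300 t and V(48.3) = 2184.2 L.
Species balance (pure solvent in): dm/dt = −Q_out · m/V(t).
Separate: dm/m = −Q_out dt/V(t) ⇒ ln(m/m₀) = −(Q_out/(Q_in−Q_out)) ln(V/V₀).
m = m₀ (V₀/V)^(Q_out/(Q_in−Q_out)) = 17.9 × (769/2184.2)^(1.0478) = 5.9955 g.

6.00 g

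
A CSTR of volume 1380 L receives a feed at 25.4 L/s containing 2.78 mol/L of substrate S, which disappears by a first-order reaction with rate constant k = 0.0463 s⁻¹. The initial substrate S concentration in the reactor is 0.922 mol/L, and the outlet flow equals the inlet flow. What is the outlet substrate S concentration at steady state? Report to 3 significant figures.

V dC/dt = Q(C_in − C) − k V C.
At steady state: 0 = Q C_in − (Q + kV) C_ss, so C_ss = Q C_in/(Q + kV).
C_ss = 25.4·2.78/(25.4 + 0.0463·1380) = 70.612/89.294 = 0.79078 mol/L.

0.791 mol/L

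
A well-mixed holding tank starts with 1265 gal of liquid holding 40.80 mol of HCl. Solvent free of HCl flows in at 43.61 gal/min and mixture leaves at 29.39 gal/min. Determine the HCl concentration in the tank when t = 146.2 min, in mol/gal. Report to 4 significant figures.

0.001636 mol/gal

Total volume: dV/dt = Q_in − Q_out = 14.2200 gal/min, so V(t) = 1265 + 14.2200 t and V(146.2) = 3343.96 gal.
Species balance (pure solvent in): dm/dt = −Q_out · m/V(t).
dm/m = −Q_out dt/(V₀ + 14.2200 t); integrating gives ln(m/m₀) = −(Q_out/(Q_in−Q_out)) ln(V/V₀).
m = m₀ (V₀/V)^(Q_out/(Q_in−Q_out)) = 40.80 × (1265/3343.96)^(2.06681) = 5.47159 mol.
C = m/V = 5.47159/3343.96 = 0.00163626 mol/gal.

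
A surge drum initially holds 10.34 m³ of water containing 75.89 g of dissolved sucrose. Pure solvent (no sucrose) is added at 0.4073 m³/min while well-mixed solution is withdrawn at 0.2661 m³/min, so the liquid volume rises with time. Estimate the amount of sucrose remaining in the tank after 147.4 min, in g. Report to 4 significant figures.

9.496 g

Let m(t) be the amount of sucrose. Volume: V(t) = V₀ + (Q_in − Q_out) t = 10.34 + 0.141200 t; V(147.4) = 31.1529 m³.
No sucrose enters, so dm/dt = −Q_out · (m/V).
Separate: dm/m = −Q_out dt/V(t) ⇒ ln(m/m₀) = −(Q_out/(Q_in−Q_out)) ln(V/V₀).
m = m₀ (V₀/V)^(Q_out/(Q_in−Q_out)) = 75.89 × (10.34/31.1529)^(1.88456) = 9.49559 g.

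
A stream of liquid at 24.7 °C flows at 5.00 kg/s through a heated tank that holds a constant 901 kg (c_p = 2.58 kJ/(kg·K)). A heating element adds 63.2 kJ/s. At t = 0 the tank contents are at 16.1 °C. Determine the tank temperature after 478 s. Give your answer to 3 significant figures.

28.6 °C

M c_p dT/dt = ṁ c_p (T_in − T) + Q̇.
Rearrange: dT/dt = (T_ss − T)/τ with τ = M/ṁ = 180.20 s and T_ss = T_in + Q̇/(ṁ c_p) = 29.599 °C.
Integrating: T(t) = T_ss + (T₀ − T_ss) e^(−t/τ).
T(478) = 29.599 + (-13.499)·e^(−478/180.20) = 29.599 + (-13.499)·0.070467 = 28.648 °C.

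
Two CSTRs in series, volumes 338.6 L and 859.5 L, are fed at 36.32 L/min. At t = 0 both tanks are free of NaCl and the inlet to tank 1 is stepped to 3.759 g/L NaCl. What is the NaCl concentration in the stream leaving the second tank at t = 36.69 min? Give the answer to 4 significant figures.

Time constants: τᵢ = Vᵢ/Q for each well-mixed tank.
τ₁ = 338.6/36.32 = 9.32269 min; τ₂ = 859.5/36.32 = 23.6646 min.
Tank 1: C₁ = C_in(1 − e^(−t/τ₁)). Tank 2 (τ₁ ≠ τ₂): C₂ = C_in[1 − (τ₁ e^(−t/τ₁) − τ₂ e^(−t/τ₂))/(τ₁ − τ₂)].
At t = 36.69: e^(−t/τ₁) = 0.0195347, e^(−t/τ₂) = 0.212160.
C₂ = 3.759·[1 − (9.32269·0.0195347 − 23.6646·0.212160)/(-14.3420)] = 3.759·0.662628 = 2.49082 g/L.

2.491 g/L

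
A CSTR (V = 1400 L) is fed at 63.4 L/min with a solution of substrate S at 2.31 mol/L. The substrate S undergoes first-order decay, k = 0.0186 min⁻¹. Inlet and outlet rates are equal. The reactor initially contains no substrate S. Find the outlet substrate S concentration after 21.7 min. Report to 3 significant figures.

1.23 mol/L

Accumulation = in − out − consumed: V dC/dt = Q C_in − Q C − k V C.
dC/dt = (Q/V) C_in − (Q/V + k) C; effective rate a = Q/V + k = 0.045286 + 0.0186 = 0.063886 min⁻¹.
C_ss = Q C_in/(Q + kV) = 1.6375 mol/L; C(t) = C_ss + (C₀ − C_ss) e^(−a t).
C(21.7) = 1.6375 + (-1.6375)·e^(−0.063886·21.7) = 1.6375 + (-1.6375)·0.24999 = 1.2281 mol/L.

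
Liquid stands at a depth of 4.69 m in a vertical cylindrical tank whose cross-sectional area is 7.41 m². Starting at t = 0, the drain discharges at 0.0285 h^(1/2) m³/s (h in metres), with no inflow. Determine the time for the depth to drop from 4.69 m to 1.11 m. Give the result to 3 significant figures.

578 s

With no inflow, A dh/dt = −0.0285 √h.
Separate and integrate: 2(√h − √h₀) = −(0.0285/A) t.
t = 2A(√h₀ − √h)/0.0285 = 2·7.41·(√4.69 − √1.11)/0.0285
  = 14.820 × (2.1656 − 1.0536) / 0.0285 = 578.28 s.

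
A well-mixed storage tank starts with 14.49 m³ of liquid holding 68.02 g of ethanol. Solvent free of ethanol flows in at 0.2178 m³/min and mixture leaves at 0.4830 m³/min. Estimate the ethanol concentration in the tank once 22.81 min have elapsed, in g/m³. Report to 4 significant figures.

Let m(t) be the amount of ethanol. Volume: V(t) = V₀ + (Q_in − Q_out) t = 14.49 − 0.265200 t; V(22.81) = 8.44079 m³.
No ethanol enters, so dm/dt = −Q_out · (m/V).
Separate: dm/m = −Q_out dt/V(t) ⇒ ln(m/m₀) = −(Q_out/(Q_in−Q_out)) ln(V/V₀).
m = m₀ (V₀/V)^(Q_out/(Q_in−Q_out)) = 68.02 × (14.49/8.44079)^(-1.82127) = 25.4221 g.
C = m/V = 25.4221/8.44079 = 3.01182 g/m³.

3.012 g/m³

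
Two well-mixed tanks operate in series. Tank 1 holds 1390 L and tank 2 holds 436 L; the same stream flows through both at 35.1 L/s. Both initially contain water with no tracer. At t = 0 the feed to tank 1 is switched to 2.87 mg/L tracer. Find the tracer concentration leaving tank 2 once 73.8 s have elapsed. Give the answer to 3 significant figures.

Species balance on tank i: dCᵢ/dt = (Cᵢ₋₁ − Cᵢ)/τᵢ with τᵢ = Vᵢ/Q.
τ₁ = 1390/35.1 = 39.601 s; τ₂ = 436/35.1 = 12.422 s.
Tank 1: C₁ = C_in(1 − e^(−t/τ₁)). Tank 2 (τ₁ ≠ τ₂): C₂ = C_in[1 − (τ₁ e^(−t/τ₁) − τ₂ e^(−t/τ₂))/(τ₁ − τ₂)].
At t = 73.8: e^(−t/τ₁) = 0.15512, e^(−t/τ₂) = 0.0026288.
C₂ = 2.87·[1 − (39.601·0.15512 − 12.422·0.0026288)/(27.179)] = 2.87·0.77519 = 2.2248 mg/L.

2.22 mg/L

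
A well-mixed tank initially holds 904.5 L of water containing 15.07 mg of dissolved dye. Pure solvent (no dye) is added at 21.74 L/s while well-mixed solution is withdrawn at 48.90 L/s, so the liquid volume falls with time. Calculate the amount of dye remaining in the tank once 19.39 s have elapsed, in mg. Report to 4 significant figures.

Let m(t) be the amount of dye. Volume: V(t) = V₀ + (Q_in − Q_out) t = 904.5 − 27.1600 t; V(19.39) = 377.868 L.
Solute balance: dm/dt = 0 − Q_out C = −Q_out m/V(t).
dm/m = −Q_out dt/(V₀ − 27.1600 t); integrating gives ln(m/m₀) = −(Q_out/(Q_in−Q_out)) ln(V/V₀).
m = m₀ (V₀/V)^(Q_out/(Q_in−Q_out)) = 15.07 × (904.5/377.868)^(-1.80044) = 3.13056 mg.

3.131 mg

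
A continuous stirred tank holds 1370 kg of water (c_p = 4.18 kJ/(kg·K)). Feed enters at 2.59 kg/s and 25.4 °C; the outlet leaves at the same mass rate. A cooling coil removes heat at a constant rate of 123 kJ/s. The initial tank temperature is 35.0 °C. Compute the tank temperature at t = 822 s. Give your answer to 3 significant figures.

Unsteady energy balance on the tank contents: M c_p dT/dt = ṁ c_p (T_in − T) − 123.
τ = M/ṁ = 528.96 s; T_ss = T_in − Q̇/(ṁ c_p) = 25.4 − 123/(2.59·4.18) = 14.039 °C.
Integrating: T(t) = T_ss + (T₀ − T_ss) e^(−t/τ).
T(822) = 14.039 + (20.961)·e^(−822/528.96) = 14.039 + (20.961)·0.21140 = 18.470 °C.

18.5 °C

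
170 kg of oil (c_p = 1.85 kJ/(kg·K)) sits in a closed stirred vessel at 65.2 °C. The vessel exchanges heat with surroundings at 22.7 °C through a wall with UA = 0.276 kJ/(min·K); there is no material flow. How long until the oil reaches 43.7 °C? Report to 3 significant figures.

Lumped-capacitance energy balance: M c_p dT/dt = UA(T_amb − T).
τ = M c_p/UA = 1139.5 min; T_ss = T_amb = 22.700 °C.
T(t) = T_ss + (T₀ − T_ss)e^(−t/τ); set T = 43.7:
t = −τ ln[(T − T_ss)/(T₀ − T_ss)] = −1139.5 · ln(0.49412) = 803.32 min.

803 min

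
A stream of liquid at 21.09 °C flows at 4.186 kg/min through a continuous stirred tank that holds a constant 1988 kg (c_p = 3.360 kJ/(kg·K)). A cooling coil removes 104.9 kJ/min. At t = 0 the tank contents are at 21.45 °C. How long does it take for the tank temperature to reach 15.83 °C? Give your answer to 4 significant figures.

M c_p dT/dt = ṁ c_p (T_in − T) − Q̇.
τ = M/ṁ = 474.916 min; T_ss = T_in − Q̇/(ṁ c_p) = 13.6317 °C.
T(t) = T_ss + (T₀ − T_ss) e^(−t/τ). Set T = 15.83:
e^(−t/τ) = (15.83 − 13.6317)/(21.45 − 13.6317) = 0.281169
t = −474.916 · ln(0.281169) = 602.573 min.

602.6 min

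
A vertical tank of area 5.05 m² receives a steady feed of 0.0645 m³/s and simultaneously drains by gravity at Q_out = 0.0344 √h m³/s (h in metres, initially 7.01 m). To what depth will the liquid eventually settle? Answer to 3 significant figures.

3.52 m

Volume balance on the tank: A dh/dt = Q_in − 0.0344 √h. At steady state dh/dt = 0:
Q_in = 0.0344 √h_ss ⇒ √h_ss = 0.0645/0.0344 = 1.8750.
h_ss = 1.8750² = 3.5156 m. (Since h₀ = 7.01 m > h_ss, the level will fall toward this value.)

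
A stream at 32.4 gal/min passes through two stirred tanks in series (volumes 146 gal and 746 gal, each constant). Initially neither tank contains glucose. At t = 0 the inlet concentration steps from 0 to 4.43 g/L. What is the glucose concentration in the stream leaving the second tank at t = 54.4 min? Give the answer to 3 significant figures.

Time constants: τᵢ = Vᵢ/Q for each well-mixed tank.
τ₁ = 146/32.4 = 4.5062 min; τ₂ = 746/32.4 = 23.025 min.
Solving the cascade with C₁(0)=C₂(0)=0 gives C₂(t) = C_in[1 − (τ₁ e^(−t/τ₁) − τ₂ e^(−t/τ₂))/(τ₁ − τ₂)].
At t = 54.4: e^(−t/τ₁) = 5.7155e-06, e^(−t/τ₂) = 0.094167.
C₂ = 4.43·[1 − (4.5062·5.7155e-06 − 23.025·0.094167)/(-18.519)] = 4.43·0.88292 = 3.9113 g/L.

3.91 g/L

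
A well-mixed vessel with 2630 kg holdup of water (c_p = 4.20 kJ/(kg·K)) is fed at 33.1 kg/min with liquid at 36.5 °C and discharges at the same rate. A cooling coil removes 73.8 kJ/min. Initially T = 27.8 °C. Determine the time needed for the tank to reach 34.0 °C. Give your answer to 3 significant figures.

Energy balance: M c_p dT/dt = ṁ c_p (T_in − T) − 73.8.
τ = M/ṁ = 79.456 min; T_ss = T_in − Q̇/(ṁ c_p) = 35.969 °C.
T(t) = T_ss + (T₀ − T_ss) e^(−t/τ). Set T = 34.0:
e^(−t/τ) = (34.0 − 35.969)/(27.8 − 35.969) = 0.24105
t = −79.456 · ln(0.24105) = 113.05 min.

113 min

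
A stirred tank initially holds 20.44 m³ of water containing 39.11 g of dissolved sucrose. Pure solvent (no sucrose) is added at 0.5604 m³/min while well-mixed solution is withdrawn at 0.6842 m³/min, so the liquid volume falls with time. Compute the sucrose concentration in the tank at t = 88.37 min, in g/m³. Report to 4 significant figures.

0.05963 g/m³

Let m(t) be the amount of sucrose. Volume: V(t) = V₀ + (Q_in − Q_out) t = 20.44 − 0.123800 t; V(88.37) = 9.49979 m³.
Species balance (pure solvent in): dm/dt = −Q_out · m/V(t).
Separate: dm/m = −Q_out dt/V(t) ⇒ ln(m/m₀) = −(Q_out/(Q_in−Q_out)) ln(V/V₀).
m = m₀ (V₀/V)^(Q_out/(Q_in−Q_out)) = 39.11 × (20.44/9.49979)^(-5.52666) = 0.566501 g.
C = m/V = 0.566501/9.49979 = 0.0596330 g/m³.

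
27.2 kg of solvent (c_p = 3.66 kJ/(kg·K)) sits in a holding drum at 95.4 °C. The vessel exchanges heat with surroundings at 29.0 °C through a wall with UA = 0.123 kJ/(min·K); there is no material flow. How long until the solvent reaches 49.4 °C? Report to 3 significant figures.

955 min

Heat balance on the well-mixed liquid: M c_p dT/dt = −UA(T − T_amb).
τ = M c_p/UA = 809.37 min; T_ss = T_amb = 29.000 °C.
T(t) = T_ss + (T₀ − T_ss)e^(−t/τ); set T = 49.4:
t = −τ ln[(T − T_ss)/(T₀ − T_ss)] = −809.37 · ln(0.30723) = 955.18 min.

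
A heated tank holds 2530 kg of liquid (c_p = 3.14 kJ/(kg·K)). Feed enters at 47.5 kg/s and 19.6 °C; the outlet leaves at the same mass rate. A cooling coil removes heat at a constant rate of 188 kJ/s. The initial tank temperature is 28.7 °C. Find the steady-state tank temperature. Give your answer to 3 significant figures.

18.3 °C

M c_p dT/dt = ṁ c_p (T_in − T) − Q̇.
At steady state dT/dt = 0 ⇒ T_ss = T_in − Q̇/(ṁ c_p) = 19.6 − 188/(47.5·3.14) = 18.340 °C.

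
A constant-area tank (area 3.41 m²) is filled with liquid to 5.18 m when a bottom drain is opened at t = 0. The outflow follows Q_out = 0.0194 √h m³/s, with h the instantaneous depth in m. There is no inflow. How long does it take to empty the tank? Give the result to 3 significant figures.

Mass balance (ρ constant): A dh/dt = −0.0194 √h.
∫ h^(−1/2) dh = −(0.0194/A) ∫ dt, giving 2√h = 2√h₀ − (0.0194/A) t.
Tank is empty when √h = 0: t_empty = 2A√h₀/0.0194.
t_empty = 2·3.41·√5.18/0.0194 = 6.8200·2.2760/0.0194 = 800.11 s.

800 s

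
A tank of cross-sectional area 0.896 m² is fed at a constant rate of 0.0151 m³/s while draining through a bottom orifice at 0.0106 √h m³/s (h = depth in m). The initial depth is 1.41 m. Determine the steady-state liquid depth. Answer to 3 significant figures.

Volume balance on the tank: A dh/dt = Q_in − 0.0106 √h. At steady state dh/dt = 0:
Q_in = 0.0106 √h_ss ⇒ √h_ss = 0.0151/0.0106 = 1.4245.
h_ss = 1.4245² = 2.0293 m. (Since h₀ = 1.41 m < h_ss, the level will rise toward this value.)

2.03 m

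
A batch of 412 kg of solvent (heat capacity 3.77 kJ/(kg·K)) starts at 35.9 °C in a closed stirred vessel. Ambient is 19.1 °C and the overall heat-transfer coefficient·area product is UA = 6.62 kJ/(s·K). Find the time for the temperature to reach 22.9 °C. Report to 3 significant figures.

349 s

Heat balance on the well-mixed liquid: M c_p dT/dt = −UA(T − T_amb).
τ = M c_p/UA = 234.63 s; T_ss = T_amb = 19.100 °C.
T(t) = T_ss + (T₀ − T_ss)e^(−t/τ); set T = 22.9:
t = −τ ln[(T − T_ss)/(T₀ − T_ss)] = −234.63 · ln(0.22619) = 348.75 s.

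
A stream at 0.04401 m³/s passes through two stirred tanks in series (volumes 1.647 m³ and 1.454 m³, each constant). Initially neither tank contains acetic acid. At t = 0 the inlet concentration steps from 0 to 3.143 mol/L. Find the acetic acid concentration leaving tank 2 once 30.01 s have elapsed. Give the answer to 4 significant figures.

Time constants: τᵢ = Vᵢ/Q for each well-mixed tank.
τ₁ = 1.647/0.04401 = 37.4233 s; τ₂ = 1.454/0.04401 = 33.0379 s.
Tank 1: C₁ = C_in(1 − e^(−t/τ₁)). Tank 2 (τ₁ ≠ τ₂): C₂ = C_in[1 − (τ₁ e^(−t/τ₁) − τ₂ e^(−t/τ₂))/(τ₁ − τ₂)].
At t = 30.01: e^(−t/τ₁) = 0.448473, e^(−t/τ₂) = 0.403189.
C₂ = 3.143·[1 − (37.4233·0.448473 − 33.0379·0.403189)/(4.38537)] = 3.143·0.210372 = 0.661200 mol/L.

0.6612 mol/L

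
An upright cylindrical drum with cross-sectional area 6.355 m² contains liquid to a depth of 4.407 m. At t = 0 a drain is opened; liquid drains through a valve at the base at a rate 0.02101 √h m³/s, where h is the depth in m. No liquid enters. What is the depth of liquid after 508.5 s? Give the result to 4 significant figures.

1.584 m

Unsteady balance on liquid volume: A dh/dt = −0.02101 √h.
This is separable: 2 d(√h)/dt = −0.02101/A, so √h = √h₀ − (0.02101/(2A)) t.
√h = √4.407 − 0.02101·508.5/(2·6.355) = 2.09929 − 0.840565 = 1.25872.
h = 1.25872² = 1.58438 m.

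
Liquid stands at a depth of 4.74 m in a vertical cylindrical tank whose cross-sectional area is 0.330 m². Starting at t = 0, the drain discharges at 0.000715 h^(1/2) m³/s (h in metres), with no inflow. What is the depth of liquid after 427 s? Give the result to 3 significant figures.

2.94 m

With no inflow, A dh/dt = −0.000715 √h.
∫ h^(−1/2) dh = −(0.000715/A) ∫ dt, giving 2√h = 2√h₀ − (0.000715/A) t.
√h = √4.74 − 0.000715·427/(2·0.330) = 2.1772 − 0.46258 = 1.7146.
h = 1.7146² = 2.9398 m.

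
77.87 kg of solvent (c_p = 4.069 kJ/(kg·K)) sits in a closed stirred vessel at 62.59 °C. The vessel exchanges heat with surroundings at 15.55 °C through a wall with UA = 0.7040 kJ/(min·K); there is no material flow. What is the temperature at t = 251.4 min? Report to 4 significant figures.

Lumped-capacitance energy balance: M c_p dT/dt = UA(T_amb − T).
dT/dt = (T_ss − T)/τ with T_ss = T_amb = 15.5500 °C, τ = M c_p/UA = 77.87·4.069/0.7040 = 450.075 min.
Integrating: T(t) = T_ss + (T₀ − T_ss) e^(−t/τ).
T(251.4) = 15.5500 + (47.0400)·0.572025 = 42.4580 °C.

42.46 °C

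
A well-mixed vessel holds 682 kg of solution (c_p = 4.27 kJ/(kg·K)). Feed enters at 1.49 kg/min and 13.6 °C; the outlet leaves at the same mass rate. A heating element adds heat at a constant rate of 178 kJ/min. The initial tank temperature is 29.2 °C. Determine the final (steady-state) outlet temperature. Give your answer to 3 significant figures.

41.6 °C

M c_p dT/dt = ṁ c_p (T_in − T) + Q̇.
At steady state dT/dt = 0 ⇒ T_ss = T_in + Q̇/(ṁ c_p) = 13.6 + 178/(1.49·4.27) = 41.577 °C.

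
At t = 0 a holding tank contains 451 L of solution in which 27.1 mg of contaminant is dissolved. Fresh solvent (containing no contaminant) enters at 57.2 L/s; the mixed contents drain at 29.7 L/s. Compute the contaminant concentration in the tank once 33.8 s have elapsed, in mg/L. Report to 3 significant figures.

Total volume: dV/dt = Q_in − Q_out = 27.500 L/s, so V(t) = 451 + 27.500 t and V(33.8) = 1380.5 L.
Solute balance: dm/dt = 0 − Q_out C = −Q_out m/V(t).
Separate: dm/m = −Q_out dt/V(t) ⇒ ln(m/m₀) = −(Q_out/(Q_in−Q_out)) ln(V/V₀).
m = m₀ (V₀/V)^(Q_out/(Q_in−Q_out)) = 27.1 × (451/1380.5)^(1.0800) = 8.0954 mg.
C = m/V = 8.0954/1380.5 = 0.0058641 mg/L.

0.00586 mg/L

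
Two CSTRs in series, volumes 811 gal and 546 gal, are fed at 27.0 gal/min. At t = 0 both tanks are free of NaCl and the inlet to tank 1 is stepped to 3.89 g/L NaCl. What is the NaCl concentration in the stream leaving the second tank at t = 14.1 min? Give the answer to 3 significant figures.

0.436 g/L

Time constants: τᵢ = Vᵢ/Q for each well-mixed tank.
τ₁ = 811/27.0 = 30.037 min; τ₂ = 546/27.0 = 20.222 min.
Tank 1: C₁ = C_in(1 − e^(−t/τ₁)). Tank 2 (τ₁ ≠ τ₂): C₂ = C_in[1 − (τ₁ e^(−t/τ₁) − τ₂ e^(−t/τ₂))/(τ₁ − τ₂)].
At t = 14.1: e^(−t/τ₁) = 0.62536, e^(−t/τ₂) = 0.49795.
C₂ = 3.89·[1 − (30.037·0.62536 − 20.222·0.49795)/(9.8148)] = 3.89·0.11212 = 0.43613 g/L.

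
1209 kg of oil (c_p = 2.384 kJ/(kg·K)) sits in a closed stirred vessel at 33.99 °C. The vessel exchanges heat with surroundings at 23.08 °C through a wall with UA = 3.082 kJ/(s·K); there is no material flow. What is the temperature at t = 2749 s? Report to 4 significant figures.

Energy balance: M c_p dT/dt = −UA(T − T_amb).
dT/dt = (T_ss − T)/τ with T_ss = T_amb = 23.0800 °C, τ = M c_p/UA = 1209·2.384/3.082 = 935.190 s.
This is linear first-order; T(t) = T_ss + (T₀ − T_ss) e^(−t/τ).
T(2749) = 23.0800 + (10.9100)·0.0528917 = 23.6570 °C.

23.66 °C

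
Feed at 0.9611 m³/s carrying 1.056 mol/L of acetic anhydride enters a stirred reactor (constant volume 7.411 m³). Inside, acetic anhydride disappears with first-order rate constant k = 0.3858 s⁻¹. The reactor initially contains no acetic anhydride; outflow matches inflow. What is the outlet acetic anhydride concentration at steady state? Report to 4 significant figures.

V dC/dt = Q(C_in − C) − k V C.
Steady state (dC/dt = 0): C_ss = Q C_in/(Q + kV) = C_in/(1 + kV/Q).
C_ss = 0.9611·1.056/(0.9611 + 0.3858·7.411) = 1.01492/3.82026 = 0.265668 mol/L.

0.2657 mol/L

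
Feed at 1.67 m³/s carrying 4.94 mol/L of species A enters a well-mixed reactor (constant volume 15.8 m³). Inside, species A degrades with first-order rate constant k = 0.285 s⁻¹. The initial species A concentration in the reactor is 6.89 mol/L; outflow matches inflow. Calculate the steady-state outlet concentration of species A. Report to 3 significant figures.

1.34 mol/L

Species balance: V dC/dt = Q C_in − Q C − k V C.
At steady state: 0 = Q C_in − (Q + kV) C_ss, so C_ss = Q C_in/(Q + kV).
C_ss = 1.67·4.94/(1.67 + 0.285·15.8) = 8.2498/6.1730 = 1.3364 mol/L.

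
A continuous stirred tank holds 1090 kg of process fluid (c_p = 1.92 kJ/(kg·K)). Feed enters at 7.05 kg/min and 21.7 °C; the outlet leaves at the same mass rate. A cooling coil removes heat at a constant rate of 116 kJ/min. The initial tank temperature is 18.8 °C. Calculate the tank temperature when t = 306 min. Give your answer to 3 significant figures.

Energy balance: M c_p dT/dt = ṁ c_p (T_in − T) − 116.
τ = M/ṁ = 154.61 min; T_ss = T_in − Q̇/(ṁ c_p) = 21.7 − 116/(7.05·1.92) = 13.130 °C.
Solution: T(t) = T_ss + (T₀ − T_ss) e^(−t/τ).
T(306) = 13.130 + (5.6697)·e^(−306/154.61) = 13.130 + (5.6697)·0.13818 = 13.914 °C.

13.9 °C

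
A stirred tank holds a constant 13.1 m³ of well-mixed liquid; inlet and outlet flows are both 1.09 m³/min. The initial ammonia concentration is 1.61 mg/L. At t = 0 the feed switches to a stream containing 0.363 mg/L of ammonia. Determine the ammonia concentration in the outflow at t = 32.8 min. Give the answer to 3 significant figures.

0.444 mg/L

Transient balance on the dissolved component: V dC/dt = Q(C_in − C).
Time constant τ = V/Q = 13.1/1.09 = 12.018 min.
Integrating: C(t) = C_in + (C₀ − C_in) e^(−t/τ).
C(32.8) = 0.363 + (1.61 − 0.363)·e^(−32.8/12.018) = 0.363 + (1.2470)·0.065274 = 0.44440 mg/L.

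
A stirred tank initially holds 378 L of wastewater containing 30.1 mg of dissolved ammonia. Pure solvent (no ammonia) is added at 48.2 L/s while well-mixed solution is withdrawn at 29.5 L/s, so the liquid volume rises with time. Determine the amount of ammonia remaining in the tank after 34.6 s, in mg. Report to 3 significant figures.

Let m(t) be the amount of ammonia. Volume: V(t) = V₀ + (Q_in − Q_out) t = 378 + 18.700 t; V(34.6) = 1025.0 L.
Species balance (pure solvent in): dm/dt = −Q_out · m/V(t).
Separate: dm/m = −Q_out dt/V(t) ⇒ ln(m/m₀) = −(Q_out/(Q_in−Q_out)) ln(V/V₀).
m = m₀ (V₀/V)^(Q_out/(Q_in−Q_out)) = 30.1 × (378/1025.0)^(1.5775) = 6.2390 mg.

6.24 mg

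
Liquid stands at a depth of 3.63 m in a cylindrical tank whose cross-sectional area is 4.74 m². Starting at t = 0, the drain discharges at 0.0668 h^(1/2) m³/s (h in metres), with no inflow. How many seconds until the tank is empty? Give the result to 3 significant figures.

270 s

Mass balance (ρ constant): A dh/dt = −0.0668 √h.
This is separable: 2 d(√h)/dt = −0.0668/A, so √h = √h₀ − (0.0668/(2A)) t.
Set h = 0: 2√h₀ = (0.0668/A) t_empty ⇒ t_empty = 2A√h₀/0.0668.
t_empty = 2·4.74·√3.63/0.0668 = 9.4800·1.9053/0.0668 = 270.39 s.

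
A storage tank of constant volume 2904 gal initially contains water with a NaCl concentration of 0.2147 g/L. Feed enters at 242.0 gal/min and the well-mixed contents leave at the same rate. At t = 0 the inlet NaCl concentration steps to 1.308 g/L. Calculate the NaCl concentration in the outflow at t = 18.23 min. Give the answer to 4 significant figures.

Species balance on the tank: V dC/dt = Q(C_in − C).
So dC/dt = (C_in − C)/τ with τ = V/Q = 2904/242.0 = 12.0000 min.
Integrating: C(t) = C_in + (C₀ − C_in) e^(−t/τ).
C(18.23) = 1.308 + (0.2147 − 1.308)·e^(−18.23/12.0000) = 1.308 + (-1.09330)·0.218894 = 1.06868 g/L.

1.069 g/L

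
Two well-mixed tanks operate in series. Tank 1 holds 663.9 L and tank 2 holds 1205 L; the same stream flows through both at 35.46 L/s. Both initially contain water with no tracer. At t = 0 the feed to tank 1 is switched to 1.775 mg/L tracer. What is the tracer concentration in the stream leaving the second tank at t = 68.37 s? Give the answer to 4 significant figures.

Each tank obeys Vᵢ dCᵢ/dt = Q(Cᵢ₋₁ − Cᵢ), so τᵢ = Vᵢ/Q.
τ₁ = 663.9/35.46 = 18.7225 s; τ₂ = 1205/35.46 = 33.9820 s.
Solving the cascade with C₁(0)=C₂(0)=0 gives C₂(t) = C_in[1 − (τ₁ e^(−t/τ₁) − τ₂ e^(−t/τ₂))/(τ₁ − τ₂)].
At t = 68.37: e^(−t/τ₁) = 0.0259456, e^(−t/τ₂) = 0.133728.
C₂ = 1.775·[1 − (18.7225·0.0259456 − 33.9820·0.133728)/(-15.2594)] = 1.775·0.734030 = 1.30290 mg/L.

1.303 mg/L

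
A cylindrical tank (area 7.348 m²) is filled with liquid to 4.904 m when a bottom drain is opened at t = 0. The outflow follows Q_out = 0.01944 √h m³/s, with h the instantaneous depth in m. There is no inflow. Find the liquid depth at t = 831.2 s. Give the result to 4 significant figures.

1.243 m

Accumulation of liquid (constant cross-section A): A dh/dt = −0.01944 √h.
This is separable: 2 d(√h)/dt = −0.01944/A, so √h = √h₀ − (0.01944/(2A)) t.
√h = √4.904 − 0.01944·831.2/(2·7.348) = 2.21450 − 1.09952 = 1.11498.
h = 1.11498² = 1.24318 m.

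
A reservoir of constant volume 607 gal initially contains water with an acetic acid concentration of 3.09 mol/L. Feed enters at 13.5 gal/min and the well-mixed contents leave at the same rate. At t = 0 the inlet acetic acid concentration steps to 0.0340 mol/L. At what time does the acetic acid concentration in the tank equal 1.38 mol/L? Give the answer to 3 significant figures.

Species balance: V dC/dt = Q(C_in − C) ⇒ τ = V/Q = 44.963 min.
C(t) = C_in + (C₀ − C_in) e^(−t/τ). Set C = 1.38 and solve for t:
e^(−t/τ) = (C − C_in)/(C₀ − C_in) = (1.38 − 0.0340)/(3.09 − 0.0340) = 0.44045
t = −τ ln(…) = 44.963 × 0.81997 = 36.868 min.

36.9 min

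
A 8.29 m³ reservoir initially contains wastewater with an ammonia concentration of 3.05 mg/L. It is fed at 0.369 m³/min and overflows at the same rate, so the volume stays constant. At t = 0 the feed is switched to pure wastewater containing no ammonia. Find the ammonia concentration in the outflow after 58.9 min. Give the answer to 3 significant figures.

Unsteady species balance (constant V, well mixed): V dC/dt = Q(C_in − C).
Rewrite as dC/dt + C/τ = C_in/τ, τ = V/Q = 22.466 min.
Integrating: C(t) = C_in + (C₀ − C_in) e^(−t/τ).
C(58.9) = 0 + (3.05 − 0)·e^(−58.9/22.466) = 0 + (3.0500)·0.072677 = 0.22167 mg/L.

0.222 mg/L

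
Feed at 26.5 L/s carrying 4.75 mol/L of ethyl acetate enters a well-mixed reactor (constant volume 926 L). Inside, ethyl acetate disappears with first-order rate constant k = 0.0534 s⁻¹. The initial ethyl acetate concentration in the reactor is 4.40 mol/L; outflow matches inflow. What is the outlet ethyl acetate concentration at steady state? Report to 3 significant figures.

1.66 mol/L

Accumulation = in − out − consumed: V dC/dt = Q C_in − Q C − k V C.
At steady state: 0 = Q C_in − (Q + kV) C_ss, so C_ss = Q C_in/(Q + kV).
C_ss = 26.5·4.75/(26.5 + 0.0534·926) = 125.88/75.948 = 1.6574 mol/L.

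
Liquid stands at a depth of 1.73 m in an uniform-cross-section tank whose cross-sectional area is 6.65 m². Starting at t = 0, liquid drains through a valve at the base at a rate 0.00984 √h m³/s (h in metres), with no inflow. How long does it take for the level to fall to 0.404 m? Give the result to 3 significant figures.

919 s

Mass balance (ρ constant): A dh/dt = −0.00984 √h.
∫ h^(−1/2) dh = −(0.00984/A) ∫ dt, giving 2√h = 2√h₀ − (0.00984/A) t.
t = 2A(√h₀ − √h)/0.00984 = 2·6.65·(√1.73 − √0.404)/0.00984
  = 13.300 × (1.3153 − 0.63561) / 0.00984 = 918.68 s.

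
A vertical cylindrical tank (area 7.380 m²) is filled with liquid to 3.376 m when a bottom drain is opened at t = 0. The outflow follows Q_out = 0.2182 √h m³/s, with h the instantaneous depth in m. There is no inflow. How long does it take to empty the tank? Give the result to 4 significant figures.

124.3 s

Unsteady balance on liquid volume: A dh/dt = −0.2182 √h.
∫ h^(−1/2) dh = −(0.2182/A) ∫ dt, giving 2√h = 2√h₀ − (0.2182/A) t.
Tank is empty when √h = 0: t_empty = 2A√h₀/0.2182.
t_empty = 2·7.380·√3.376/0.2182 = 14.7600·1.83739/0.2182 = 124.289 s.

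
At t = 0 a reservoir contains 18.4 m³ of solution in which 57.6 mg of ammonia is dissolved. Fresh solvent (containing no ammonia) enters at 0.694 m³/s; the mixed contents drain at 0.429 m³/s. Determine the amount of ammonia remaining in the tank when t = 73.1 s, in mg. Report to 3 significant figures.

18.0 mg

Let m(t) be the amount of ammonia. Volume: V(t) = V₀ + (Q_in − Q_out) t = 18.4 + 0.26500 t; V(73.1) = 37.771 m³.
No ammonia enters, so dm/dt = −Q_out · (m/V).
Separate: dm/m = −Q_out dt/V(t) ⇒ ln(m/m₀) = −(Q_out/(Q_in−Q_out)) ln(V/V₀).
m = m₀ (V₀/V)^(Q_out/(Q_in−Q_out)) = 57.6 × (18.4/37.771)^(1.6189) = 17.979 mg.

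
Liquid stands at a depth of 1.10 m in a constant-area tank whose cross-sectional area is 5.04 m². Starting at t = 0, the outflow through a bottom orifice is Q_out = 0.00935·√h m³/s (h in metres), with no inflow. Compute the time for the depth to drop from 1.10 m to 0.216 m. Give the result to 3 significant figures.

630 s

Mass balance (ρ constant): A dh/dt = −0.00935 √h.
Separate and integrate: 2(√h − √h₀) = −(0.00935/A) t.
t = 2A(√h₀ − √h)/0.00935 = 2·5.04·(√1.10 − √0.216)/0.00935
  = 10.080 × (1.0488 − 0.46476) / 0.00935 = 629.65 s.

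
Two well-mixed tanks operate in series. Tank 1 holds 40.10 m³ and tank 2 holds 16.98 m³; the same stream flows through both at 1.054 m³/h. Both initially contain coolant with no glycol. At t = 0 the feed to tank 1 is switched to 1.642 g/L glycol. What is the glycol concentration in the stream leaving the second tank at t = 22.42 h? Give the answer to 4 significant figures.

0.3621 g/L

Time constants: τᵢ = Vᵢ/Q for each well-mixed tank.
τ₁ = 40.10/1.054 = 38.0455 h; τ₂ = 16.98/1.054 = 16.1101 h.
Solving the cascade with C₁(0)=C₂(0)=0 gives C₂(t) = C_in[1 − (τ₁ e^(−t/τ₁) − τ₂ e^(−t/τ₂))/(τ₁ − τ₂)].
At t = 22.42: e^(−t/τ₁) = 0.554719, e^(−t/τ₂) = 0.248658.
C₂ = 1.642·[1 − (38.0455·0.554719 − 16.1101·0.248658)/(21.9355)] = 1.642·0.220501 = 0.362063 g/L.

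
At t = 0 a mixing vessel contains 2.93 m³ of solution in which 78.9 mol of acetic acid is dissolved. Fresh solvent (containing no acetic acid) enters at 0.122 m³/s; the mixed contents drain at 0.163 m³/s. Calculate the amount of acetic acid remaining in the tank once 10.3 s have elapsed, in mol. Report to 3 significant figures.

42.5 mol

Total volume: dV/dt = Q_in − Q_out = -0.041000 m³/s, so V(t) = 2.93 − 0.041000 t and V(10.3) = 2.5077 m³.
Species balance (pure solvent in): dm/dt = −Q_out · m/V(t).
dm/m = −Q_out dt/(V₀ − 0.041000 t); integrating gives ln(m/m₀) = −(Q_out/(Q_in−Q_out)) ln(V/V₀).
m = m₀ (V₀/V)^(Q_out/(Q_in−Q_out)) = 78.9 × (2.93/2.5077)^(-3.9756) = 42.497 mol.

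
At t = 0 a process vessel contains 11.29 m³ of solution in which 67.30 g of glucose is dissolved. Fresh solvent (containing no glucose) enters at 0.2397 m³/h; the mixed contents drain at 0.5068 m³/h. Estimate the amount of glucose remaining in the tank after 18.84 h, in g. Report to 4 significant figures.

Let m(t) be the amount of glucose. Volume: V(t) = V₀ + (Q_in − Q_out) t = 11.29 − 0.267100 t; V(18.84) = 6.25784 m³.
No glucose enters, so dm/dt = −Q_out · (m/V).
Separate: dm/m = −Q_out dt/V(t) ⇒ ln(m/m₀) = −(Q_out/(Q_in−Q_out)) ln(V/V₀).
m = m₀ (V₀/V)^(Q_out/(Q_in−Q_out)) = 67.30 × (11.29/6.25784)^(-1.89742) = 21.9667 g.

21.97 g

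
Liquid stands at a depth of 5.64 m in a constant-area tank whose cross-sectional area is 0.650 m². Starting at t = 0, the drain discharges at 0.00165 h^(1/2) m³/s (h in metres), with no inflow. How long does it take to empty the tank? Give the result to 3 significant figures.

1870 s

With no inflow, A dh/dt = −0.00165 √h.
∫ h^(−1/2) dh = −(0.00165/A) ∫ dt, giving 2√h = 2√h₀ − (0.00165/A) t.
Tank is empty when √h = 0: t_empty = 2A√h₀/0.00165.
t_empty = 2·0.650·√5.64/0.00165 = 1.3000·2.3749/0.00165 = 1871.1 s.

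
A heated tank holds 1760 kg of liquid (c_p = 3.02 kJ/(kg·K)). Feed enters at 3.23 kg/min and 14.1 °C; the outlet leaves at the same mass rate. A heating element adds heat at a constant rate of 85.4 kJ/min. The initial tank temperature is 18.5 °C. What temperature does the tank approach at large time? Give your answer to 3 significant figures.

Energy balance: M c_p dT/dt = ṁ c_p (T_in − T) + 85.4.
At steady state dT/dt = 0 ⇒ T_ss = T_in + Q̇/(ṁ c_p) = 14.1 + 85.4/(3.23·3.02) = 22.855 °C.

22.9 °C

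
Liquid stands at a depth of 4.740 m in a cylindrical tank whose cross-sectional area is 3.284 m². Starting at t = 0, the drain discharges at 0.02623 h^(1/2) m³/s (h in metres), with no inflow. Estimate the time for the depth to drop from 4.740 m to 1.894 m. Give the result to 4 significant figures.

200.6 s

A dh/dt = −Q_out = −0.02623 √h.
Separate and integrate: 2(√h − √h₀) = −(0.02623/A) t.
t = 2A(√h₀ − √h)/0.02623 = 2·3.284·(√4.740 − √1.894)/0.02623
  = 6.56800 × (2.17715 − 1.37623) / 0.02623 = 200.552 s.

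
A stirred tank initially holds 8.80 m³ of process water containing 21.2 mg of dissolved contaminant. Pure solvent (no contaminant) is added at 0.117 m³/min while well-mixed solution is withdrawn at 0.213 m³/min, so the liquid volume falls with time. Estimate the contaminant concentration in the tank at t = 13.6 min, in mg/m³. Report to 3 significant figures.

Let m(t) be the amount of contaminant. Volume: V(t) = V₀ + (Q_in − Q_out) t = 8.80 − 0.096000 t; V(13.6) = 7.4944 m³.
No contaminant enters, so dm/dt = −Q_out · (m/V).
Separate: dm/m = −Q_out dt/V(t) ⇒ ln(m/m₀) = −(Q_out/(Q_in−Q_out)) ln(V/V₀).
m = m₀ (V₀/V)^(Q_out/(Q_in−Q_out)) = 21.2 × (8.80/7.4944)^(-2.2188) = 14.845 mg.
C = m/V = 14.845/7.4944 = 1.9808 mg/m³.

1.98 mg/m³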